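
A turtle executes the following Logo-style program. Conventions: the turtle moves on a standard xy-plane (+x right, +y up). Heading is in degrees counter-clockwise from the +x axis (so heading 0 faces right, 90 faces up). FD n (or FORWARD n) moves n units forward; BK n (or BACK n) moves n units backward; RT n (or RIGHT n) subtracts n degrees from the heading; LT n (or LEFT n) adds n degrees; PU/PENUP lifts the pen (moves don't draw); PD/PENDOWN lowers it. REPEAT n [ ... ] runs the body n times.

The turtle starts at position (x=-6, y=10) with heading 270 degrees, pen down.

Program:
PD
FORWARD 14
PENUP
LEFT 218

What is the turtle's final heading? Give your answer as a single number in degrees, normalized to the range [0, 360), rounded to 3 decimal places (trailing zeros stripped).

Executing turtle program step by step:
Start: pos=(-6,10), heading=270, pen down
PD: pen down
FD 14: (-6,10) -> (-6,-4) [heading=270, draw]
PU: pen up
LT 218: heading 270 -> 128
Final: pos=(-6,-4), heading=128, 1 segment(s) drawn

Answer: 128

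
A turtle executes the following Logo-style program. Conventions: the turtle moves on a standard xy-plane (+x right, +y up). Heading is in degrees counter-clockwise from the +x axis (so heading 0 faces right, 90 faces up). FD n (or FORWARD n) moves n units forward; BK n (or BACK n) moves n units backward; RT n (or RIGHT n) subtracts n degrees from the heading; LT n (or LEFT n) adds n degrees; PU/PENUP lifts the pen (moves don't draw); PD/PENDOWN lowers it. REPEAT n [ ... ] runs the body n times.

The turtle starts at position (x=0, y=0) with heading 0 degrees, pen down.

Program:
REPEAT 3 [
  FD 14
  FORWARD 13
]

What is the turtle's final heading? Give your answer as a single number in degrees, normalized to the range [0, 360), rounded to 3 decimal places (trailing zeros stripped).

Executing turtle program step by step:
Start: pos=(0,0), heading=0, pen down
REPEAT 3 [
  -- iteration 1/3 --
  FD 14: (0,0) -> (14,0) [heading=0, draw]
  FD 13: (14,0) -> (27,0) [heading=0, draw]
  -- iteration 2/3 --
  FD 14: (27,0) -> (41,0) [heading=0, draw]
  FD 13: (41,0) -> (54,0) [heading=0, draw]
  -- iteration 3/3 --
  FD 14: (54,0) -> (68,0) [heading=0, draw]
  FD 13: (68,0) -> (81,0) [heading=0, draw]
]
Final: pos=(81,0), heading=0, 6 segment(s) drawn

Answer: 0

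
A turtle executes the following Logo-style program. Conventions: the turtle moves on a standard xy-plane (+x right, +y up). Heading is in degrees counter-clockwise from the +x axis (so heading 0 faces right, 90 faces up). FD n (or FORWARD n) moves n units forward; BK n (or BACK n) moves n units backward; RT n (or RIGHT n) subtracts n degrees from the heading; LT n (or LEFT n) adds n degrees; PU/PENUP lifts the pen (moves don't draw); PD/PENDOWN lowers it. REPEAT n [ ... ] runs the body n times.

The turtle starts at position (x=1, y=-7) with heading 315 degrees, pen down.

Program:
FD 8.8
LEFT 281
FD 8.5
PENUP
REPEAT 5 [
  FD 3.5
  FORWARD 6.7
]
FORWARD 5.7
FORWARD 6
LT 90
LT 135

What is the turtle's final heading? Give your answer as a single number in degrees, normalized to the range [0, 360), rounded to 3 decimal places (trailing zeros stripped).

Answer: 101

Derivation:
Executing turtle program step by step:
Start: pos=(1,-7), heading=315, pen down
FD 8.8: (1,-7) -> (7.223,-13.223) [heading=315, draw]
LT 281: heading 315 -> 236
FD 8.5: (7.223,-13.223) -> (2.469,-20.269) [heading=236, draw]
PU: pen up
REPEAT 5 [
  -- iteration 1/5 --
  FD 3.5: (2.469,-20.269) -> (0.512,-23.171) [heading=236, move]
  FD 6.7: (0.512,-23.171) -> (-3.234,-28.726) [heading=236, move]
  -- iteration 2/5 --
  FD 3.5: (-3.234,-28.726) -> (-5.192,-31.627) [heading=236, move]
  FD 6.7: (-5.192,-31.627) -> (-8.938,-37.182) [heading=236, move]
  -- iteration 3/5 --
  FD 3.5: (-8.938,-37.182) -> (-10.895,-40.083) [heading=236, move]
  FD 6.7: (-10.895,-40.083) -> (-14.642,-45.638) [heading=236, move]
  -- iteration 4/5 --
  FD 3.5: (-14.642,-45.638) -> (-16.599,-48.54) [heading=236, move]
  FD 6.7: (-16.599,-48.54) -> (-20.346,-54.094) [heading=236, move]
  -- iteration 5/5 --
  FD 3.5: (-20.346,-54.094) -> (-22.303,-56.996) [heading=236, move]
  FD 6.7: (-22.303,-56.996) -> (-26.049,-62.55) [heading=236, move]
]
FD 5.7: (-26.049,-62.55) -> (-29.237,-67.276) [heading=236, move]
FD 6: (-29.237,-67.276) -> (-32.592,-72.25) [heading=236, move]
LT 90: heading 236 -> 326
LT 135: heading 326 -> 101
Final: pos=(-32.592,-72.25), heading=101, 2 segment(s) drawn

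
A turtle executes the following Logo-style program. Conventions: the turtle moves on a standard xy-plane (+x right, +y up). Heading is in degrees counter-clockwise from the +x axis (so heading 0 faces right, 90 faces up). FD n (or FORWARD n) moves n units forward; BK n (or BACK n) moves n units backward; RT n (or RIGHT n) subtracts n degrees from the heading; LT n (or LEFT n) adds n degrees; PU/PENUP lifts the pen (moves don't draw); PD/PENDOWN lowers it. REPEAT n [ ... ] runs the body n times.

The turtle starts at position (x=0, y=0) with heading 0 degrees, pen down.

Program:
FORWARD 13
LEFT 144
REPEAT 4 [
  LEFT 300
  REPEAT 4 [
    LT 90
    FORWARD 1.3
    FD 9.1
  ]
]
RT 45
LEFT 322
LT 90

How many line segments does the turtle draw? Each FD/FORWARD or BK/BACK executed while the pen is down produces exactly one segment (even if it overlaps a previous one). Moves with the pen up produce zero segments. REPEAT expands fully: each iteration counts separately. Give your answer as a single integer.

Answer: 33

Derivation:
Executing turtle program step by step:
Start: pos=(0,0), heading=0, pen down
FD 13: (0,0) -> (13,0) [heading=0, draw]
LT 144: heading 0 -> 144
REPEAT 4 [
  -- iteration 1/4 --
  LT 300: heading 144 -> 84
  REPEAT 4 [
    -- iteration 1/4 --
    LT 90: heading 84 -> 174
    FD 1.3: (13,0) -> (11.707,0.136) [heading=174, draw]
    FD 9.1: (11.707,0.136) -> (2.657,1.087) [heading=174, draw]
    -- iteration 2/4 --
    LT 90: heading 174 -> 264
    FD 1.3: (2.657,1.087) -> (2.521,-0.206) [heading=264, draw]
    FD 9.1: (2.521,-0.206) -> (1.57,-9.256) [heading=264, draw]
    -- iteration 3/4 --
    LT 90: heading 264 -> 354
    FD 1.3: (1.57,-9.256) -> (2.863,-9.392) [heading=354, draw]
    FD 9.1: (2.863,-9.392) -> (11.913,-10.343) [heading=354, draw]
    -- iteration 4/4 --
    LT 90: heading 354 -> 84
    FD 1.3: (11.913,-10.343) -> (12.049,-9.05) [heading=84, draw]
    FD 9.1: (12.049,-9.05) -> (13,0) [heading=84, draw]
  ]
  -- iteration 2/4 --
  LT 300: heading 84 -> 24
  REPEAT 4 [
    -- iteration 1/4 --
    LT 90: heading 24 -> 114
    FD 1.3: (13,0) -> (12.471,1.188) [heading=114, draw]
    FD 9.1: (12.471,1.188) -> (8.77,9.501) [heading=114, draw]
    -- iteration 2/4 --
    LT 90: heading 114 -> 204
    FD 1.3: (8.77,9.501) -> (7.582,8.972) [heading=204, draw]
    FD 9.1: (7.582,8.972) -> (-0.731,5.271) [heading=204, draw]
    -- iteration 3/4 --
    LT 90: heading 204 -> 294
    FD 1.3: (-0.731,5.271) -> (-0.202,4.083) [heading=294, draw]
    FD 9.1: (-0.202,4.083) -> (3.499,-4.23) [heading=294, draw]
    -- iteration 4/4 --
    LT 90: heading 294 -> 24
    FD 1.3: (3.499,-4.23) -> (4.687,-3.701) [heading=24, draw]
    FD 9.1: (4.687,-3.701) -> (13,0) [heading=24, draw]
  ]
  -- iteration 3/4 --
  LT 300: heading 24 -> 324
  REPEAT 4 [
    -- iteration 1/4 --
    LT 90: heading 324 -> 54
    FD 1.3: (13,0) -> (13.764,1.052) [heading=54, draw]
    FD 9.1: (13.764,1.052) -> (19.113,8.414) [heading=54, draw]
    -- iteration 2/4 --
    LT 90: heading 54 -> 144
    FD 1.3: (19.113,8.414) -> (18.061,9.178) [heading=144, draw]
    FD 9.1: (18.061,9.178) -> (10.699,14.527) [heading=144, draw]
    -- iteration 3/4 --
    LT 90: heading 144 -> 234
    FD 1.3: (10.699,14.527) -> (9.935,13.475) [heading=234, draw]
    FD 9.1: (9.935,13.475) -> (4.586,6.113) [heading=234, draw]
    -- iteration 4/4 --
    LT 90: heading 234 -> 324
    FD 1.3: (4.586,6.113) -> (5.638,5.349) [heading=324, draw]
    FD 9.1: (5.638,5.349) -> (13,0) [heading=324, draw]
  ]
  -- iteration 4/4 --
  LT 300: heading 324 -> 264
  REPEAT 4 [
    -- iteration 1/4 --
    LT 90: heading 264 -> 354
    FD 1.3: (13,0) -> (14.293,-0.136) [heading=354, draw]
    FD 9.1: (14.293,-0.136) -> (23.343,-1.087) [heading=354, draw]
    -- iteration 2/4 --
    LT 90: heading 354 -> 84
    FD 1.3: (23.343,-1.087) -> (23.479,0.206) [heading=84, draw]
    FD 9.1: (23.479,0.206) -> (24.43,9.256) [heading=84, draw]
    -- iteration 3/4 --
    LT 90: heading 84 -> 174
    FD 1.3: (24.43,9.256) -> (23.137,9.392) [heading=174, draw]
    FD 9.1: (23.137,9.392) -> (14.087,10.343) [heading=174, draw]
    -- iteration 4/4 --
    LT 90: heading 174 -> 264
    FD 1.3: (14.087,10.343) -> (13.951,9.05) [heading=264, draw]
    FD 9.1: (13.951,9.05) -> (13,0) [heading=264, draw]
  ]
]
RT 45: heading 264 -> 219
LT 322: heading 219 -> 181
LT 90: heading 181 -> 271
Final: pos=(13,0), heading=271, 33 segment(s) drawn
Segments drawn: 33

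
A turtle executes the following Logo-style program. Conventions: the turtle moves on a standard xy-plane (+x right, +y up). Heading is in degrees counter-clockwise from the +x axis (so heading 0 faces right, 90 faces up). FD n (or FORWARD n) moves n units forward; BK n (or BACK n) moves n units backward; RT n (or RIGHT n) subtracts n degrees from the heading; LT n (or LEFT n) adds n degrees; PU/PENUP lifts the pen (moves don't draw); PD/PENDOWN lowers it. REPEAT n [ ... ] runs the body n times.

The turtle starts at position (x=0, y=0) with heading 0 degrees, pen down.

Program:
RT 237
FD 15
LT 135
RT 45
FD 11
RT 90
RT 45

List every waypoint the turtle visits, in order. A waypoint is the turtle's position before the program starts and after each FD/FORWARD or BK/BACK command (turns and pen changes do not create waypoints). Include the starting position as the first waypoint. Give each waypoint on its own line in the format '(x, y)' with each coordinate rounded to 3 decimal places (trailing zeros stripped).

Answer: (0, 0)
(-8.17, 12.58)
(-17.395, 6.589)

Derivation:
Executing turtle program step by step:
Start: pos=(0,0), heading=0, pen down
RT 237: heading 0 -> 123
FD 15: (0,0) -> (-8.17,12.58) [heading=123, draw]
LT 135: heading 123 -> 258
RT 45: heading 258 -> 213
FD 11: (-8.17,12.58) -> (-17.395,6.589) [heading=213, draw]
RT 90: heading 213 -> 123
RT 45: heading 123 -> 78
Final: pos=(-17.395,6.589), heading=78, 2 segment(s) drawn
Waypoints (3 total):
(0, 0)
(-8.17, 12.58)
(-17.395, 6.589)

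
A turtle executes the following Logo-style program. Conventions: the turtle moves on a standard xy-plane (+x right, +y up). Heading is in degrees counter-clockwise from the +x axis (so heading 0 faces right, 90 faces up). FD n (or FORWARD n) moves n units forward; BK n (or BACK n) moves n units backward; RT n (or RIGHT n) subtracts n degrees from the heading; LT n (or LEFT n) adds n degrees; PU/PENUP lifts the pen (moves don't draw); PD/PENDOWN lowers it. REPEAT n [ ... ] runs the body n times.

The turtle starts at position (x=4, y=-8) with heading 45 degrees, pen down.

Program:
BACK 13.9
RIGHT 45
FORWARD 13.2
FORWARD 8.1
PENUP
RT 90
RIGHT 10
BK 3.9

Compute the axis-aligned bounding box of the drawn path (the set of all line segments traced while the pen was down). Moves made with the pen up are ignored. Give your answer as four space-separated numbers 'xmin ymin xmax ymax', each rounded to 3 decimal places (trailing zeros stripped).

Executing turtle program step by step:
Start: pos=(4,-8), heading=45, pen down
BK 13.9: (4,-8) -> (-5.829,-17.829) [heading=45, draw]
RT 45: heading 45 -> 0
FD 13.2: (-5.829,-17.829) -> (7.371,-17.829) [heading=0, draw]
FD 8.1: (7.371,-17.829) -> (15.471,-17.829) [heading=0, draw]
PU: pen up
RT 90: heading 0 -> 270
RT 10: heading 270 -> 260
BK 3.9: (15.471,-17.829) -> (16.148,-13.988) [heading=260, move]
Final: pos=(16.148,-13.988), heading=260, 3 segment(s) drawn

Segment endpoints: x in {-5.829, 4, 7.371, 15.471}, y in {-17.829, -8}
xmin=-5.829, ymin=-17.829, xmax=15.471, ymax=-8

Answer: -5.829 -17.829 15.471 -8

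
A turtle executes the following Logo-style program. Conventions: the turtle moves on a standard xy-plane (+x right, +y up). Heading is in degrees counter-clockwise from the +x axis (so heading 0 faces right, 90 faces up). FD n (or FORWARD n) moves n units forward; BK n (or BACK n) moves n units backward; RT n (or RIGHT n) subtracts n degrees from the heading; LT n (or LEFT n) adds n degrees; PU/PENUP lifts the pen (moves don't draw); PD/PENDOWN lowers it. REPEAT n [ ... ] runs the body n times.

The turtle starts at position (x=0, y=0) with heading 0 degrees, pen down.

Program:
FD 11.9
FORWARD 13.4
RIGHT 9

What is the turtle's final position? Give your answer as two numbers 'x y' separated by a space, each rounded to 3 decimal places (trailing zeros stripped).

Executing turtle program step by step:
Start: pos=(0,0), heading=0, pen down
FD 11.9: (0,0) -> (11.9,0) [heading=0, draw]
FD 13.4: (11.9,0) -> (25.3,0) [heading=0, draw]
RT 9: heading 0 -> 351
Final: pos=(25.3,0), heading=351, 2 segment(s) drawn

Answer: 25.3 0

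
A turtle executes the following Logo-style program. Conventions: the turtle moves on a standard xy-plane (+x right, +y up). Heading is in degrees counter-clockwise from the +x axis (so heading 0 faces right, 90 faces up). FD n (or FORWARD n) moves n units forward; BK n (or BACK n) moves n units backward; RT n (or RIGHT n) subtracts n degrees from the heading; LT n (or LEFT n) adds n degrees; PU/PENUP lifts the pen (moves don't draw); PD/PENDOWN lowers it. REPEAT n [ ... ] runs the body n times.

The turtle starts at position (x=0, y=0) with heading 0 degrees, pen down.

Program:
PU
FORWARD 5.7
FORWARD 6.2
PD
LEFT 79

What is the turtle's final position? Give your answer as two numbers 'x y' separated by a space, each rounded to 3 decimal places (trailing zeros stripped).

Executing turtle program step by step:
Start: pos=(0,0), heading=0, pen down
PU: pen up
FD 5.7: (0,0) -> (5.7,0) [heading=0, move]
FD 6.2: (5.7,0) -> (11.9,0) [heading=0, move]
PD: pen down
LT 79: heading 0 -> 79
Final: pos=(11.9,0), heading=79, 0 segment(s) drawn

Answer: 11.9 0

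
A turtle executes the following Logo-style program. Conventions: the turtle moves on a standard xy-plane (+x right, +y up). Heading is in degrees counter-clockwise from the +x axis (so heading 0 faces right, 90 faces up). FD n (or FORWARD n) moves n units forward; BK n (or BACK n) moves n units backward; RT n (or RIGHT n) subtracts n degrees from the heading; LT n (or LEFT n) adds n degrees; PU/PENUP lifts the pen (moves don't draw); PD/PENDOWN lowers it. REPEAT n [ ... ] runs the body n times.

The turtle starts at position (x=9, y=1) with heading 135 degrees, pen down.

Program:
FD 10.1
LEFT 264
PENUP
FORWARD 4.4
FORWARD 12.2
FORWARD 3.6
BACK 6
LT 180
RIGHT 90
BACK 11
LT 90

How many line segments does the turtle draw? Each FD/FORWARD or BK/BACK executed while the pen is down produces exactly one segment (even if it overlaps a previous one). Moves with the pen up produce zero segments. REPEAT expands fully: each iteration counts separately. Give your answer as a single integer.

Answer: 1

Derivation:
Executing turtle program step by step:
Start: pos=(9,1), heading=135, pen down
FD 10.1: (9,1) -> (1.858,8.142) [heading=135, draw]
LT 264: heading 135 -> 39
PU: pen up
FD 4.4: (1.858,8.142) -> (5.278,10.911) [heading=39, move]
FD 12.2: (5.278,10.911) -> (14.759,18.588) [heading=39, move]
FD 3.6: (14.759,18.588) -> (17.557,20.854) [heading=39, move]
BK 6: (17.557,20.854) -> (12.894,17.078) [heading=39, move]
LT 180: heading 39 -> 219
RT 90: heading 219 -> 129
BK 11: (12.894,17.078) -> (19.816,8.53) [heading=129, move]
LT 90: heading 129 -> 219
Final: pos=(19.816,8.53), heading=219, 1 segment(s) drawn
Segments drawn: 1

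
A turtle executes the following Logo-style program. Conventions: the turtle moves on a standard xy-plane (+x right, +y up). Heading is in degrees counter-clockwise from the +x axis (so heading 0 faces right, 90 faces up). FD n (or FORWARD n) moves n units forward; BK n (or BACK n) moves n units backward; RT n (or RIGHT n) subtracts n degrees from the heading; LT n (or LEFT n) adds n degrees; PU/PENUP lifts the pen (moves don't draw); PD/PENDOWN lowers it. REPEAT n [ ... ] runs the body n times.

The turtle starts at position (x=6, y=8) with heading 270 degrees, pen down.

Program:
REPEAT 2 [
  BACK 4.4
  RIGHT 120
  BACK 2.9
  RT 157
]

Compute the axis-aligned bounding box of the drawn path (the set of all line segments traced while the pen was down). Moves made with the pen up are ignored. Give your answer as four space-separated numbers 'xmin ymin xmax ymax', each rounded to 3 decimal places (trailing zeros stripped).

Executing turtle program step by step:
Start: pos=(6,8), heading=270, pen down
REPEAT 2 [
  -- iteration 1/2 --
  BK 4.4: (6,8) -> (6,12.4) [heading=270, draw]
  RT 120: heading 270 -> 150
  BK 2.9: (6,12.4) -> (8.511,10.95) [heading=150, draw]
  RT 157: heading 150 -> 353
  -- iteration 2/2 --
  BK 4.4: (8.511,10.95) -> (4.144,11.486) [heading=353, draw]
  RT 120: heading 353 -> 233
  BK 2.9: (4.144,11.486) -> (5.89,13.802) [heading=233, draw]
  RT 157: heading 233 -> 76
]
Final: pos=(5.89,13.802), heading=76, 4 segment(s) drawn

Segment endpoints: x in {4.144, 5.89, 6, 6, 8.511}, y in {8, 10.95, 11.486, 12.4, 13.802}
xmin=4.144, ymin=8, xmax=8.511, ymax=13.802

Answer: 4.144 8 8.511 13.802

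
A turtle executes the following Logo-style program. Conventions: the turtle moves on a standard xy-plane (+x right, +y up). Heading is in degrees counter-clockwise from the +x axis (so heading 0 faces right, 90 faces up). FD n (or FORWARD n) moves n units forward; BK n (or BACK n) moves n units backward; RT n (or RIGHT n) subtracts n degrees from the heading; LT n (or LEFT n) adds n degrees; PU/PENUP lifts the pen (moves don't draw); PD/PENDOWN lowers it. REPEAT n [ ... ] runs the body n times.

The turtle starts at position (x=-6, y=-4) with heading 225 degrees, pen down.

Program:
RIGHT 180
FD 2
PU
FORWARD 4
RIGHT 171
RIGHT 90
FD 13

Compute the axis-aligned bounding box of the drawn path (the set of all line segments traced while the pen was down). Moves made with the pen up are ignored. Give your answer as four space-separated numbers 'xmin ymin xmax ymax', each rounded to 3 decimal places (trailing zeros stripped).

Executing turtle program step by step:
Start: pos=(-6,-4), heading=225, pen down
RT 180: heading 225 -> 45
FD 2: (-6,-4) -> (-4.586,-2.586) [heading=45, draw]
PU: pen up
FD 4: (-4.586,-2.586) -> (-1.757,0.243) [heading=45, move]
RT 171: heading 45 -> 234
RT 90: heading 234 -> 144
FD 13: (-1.757,0.243) -> (-12.275,7.884) [heading=144, move]
Final: pos=(-12.275,7.884), heading=144, 1 segment(s) drawn

Segment endpoints: x in {-6, -4.586}, y in {-4, -2.586}
xmin=-6, ymin=-4, xmax=-4.586, ymax=-2.586

Answer: -6 -4 -4.586 -2.586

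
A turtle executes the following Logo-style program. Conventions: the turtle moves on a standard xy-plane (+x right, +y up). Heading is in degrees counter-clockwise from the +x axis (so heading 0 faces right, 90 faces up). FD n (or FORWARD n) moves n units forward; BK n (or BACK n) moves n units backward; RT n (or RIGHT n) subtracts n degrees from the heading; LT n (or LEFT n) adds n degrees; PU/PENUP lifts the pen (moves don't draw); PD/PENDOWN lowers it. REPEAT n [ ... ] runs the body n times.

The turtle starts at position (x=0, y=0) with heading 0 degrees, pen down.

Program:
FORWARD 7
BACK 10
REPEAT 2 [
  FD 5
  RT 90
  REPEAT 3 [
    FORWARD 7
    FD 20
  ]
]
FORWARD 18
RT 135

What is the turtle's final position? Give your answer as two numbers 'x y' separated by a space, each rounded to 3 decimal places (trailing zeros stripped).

Executing turtle program step by step:
Start: pos=(0,0), heading=0, pen down
FD 7: (0,0) -> (7,0) [heading=0, draw]
BK 10: (7,0) -> (-3,0) [heading=0, draw]
REPEAT 2 [
  -- iteration 1/2 --
  FD 5: (-3,0) -> (2,0) [heading=0, draw]
  RT 90: heading 0 -> 270
  REPEAT 3 [
    -- iteration 1/3 --
    FD 7: (2,0) -> (2,-7) [heading=270, draw]
    FD 20: (2,-7) -> (2,-27) [heading=270, draw]
    -- iteration 2/3 --
    FD 7: (2,-27) -> (2,-34) [heading=270, draw]
    FD 20: (2,-34) -> (2,-54) [heading=270, draw]
    -- iteration 3/3 --
    FD 7: (2,-54) -> (2,-61) [heading=270, draw]
    FD 20: (2,-61) -> (2,-81) [heading=270, draw]
  ]
  -- iteration 2/2 --
  FD 5: (2,-81) -> (2,-86) [heading=270, draw]
  RT 90: heading 270 -> 180
  REPEAT 3 [
    -- iteration 1/3 --
    FD 7: (2,-86) -> (-5,-86) [heading=180, draw]
    FD 20: (-5,-86) -> (-25,-86) [heading=180, draw]
    -- iteration 2/3 --
    FD 7: (-25,-86) -> (-32,-86) [heading=180, draw]
    FD 20: (-32,-86) -> (-52,-86) [heading=180, draw]
    -- iteration 3/3 --
    FD 7: (-52,-86) -> (-59,-86) [heading=180, draw]
    FD 20: (-59,-86) -> (-79,-86) [heading=180, draw]
  ]
]
FD 18: (-79,-86) -> (-97,-86) [heading=180, draw]
RT 135: heading 180 -> 45
Final: pos=(-97,-86), heading=45, 17 segment(s) drawn

Answer: -97 -86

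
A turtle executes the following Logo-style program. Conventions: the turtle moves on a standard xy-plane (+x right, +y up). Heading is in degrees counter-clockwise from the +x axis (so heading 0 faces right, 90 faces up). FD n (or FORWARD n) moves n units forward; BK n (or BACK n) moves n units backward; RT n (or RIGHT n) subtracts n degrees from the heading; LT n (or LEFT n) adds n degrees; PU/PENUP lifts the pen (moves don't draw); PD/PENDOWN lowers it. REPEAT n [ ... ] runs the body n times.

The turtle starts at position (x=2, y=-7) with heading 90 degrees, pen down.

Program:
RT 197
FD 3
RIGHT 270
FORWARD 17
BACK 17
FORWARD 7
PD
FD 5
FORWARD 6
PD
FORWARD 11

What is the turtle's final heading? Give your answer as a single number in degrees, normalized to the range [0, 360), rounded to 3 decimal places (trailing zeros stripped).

Executing turtle program step by step:
Start: pos=(2,-7), heading=90, pen down
RT 197: heading 90 -> 253
FD 3: (2,-7) -> (1.123,-9.869) [heading=253, draw]
RT 270: heading 253 -> 343
FD 17: (1.123,-9.869) -> (17.38,-14.839) [heading=343, draw]
BK 17: (17.38,-14.839) -> (1.123,-9.869) [heading=343, draw]
FD 7: (1.123,-9.869) -> (7.817,-11.916) [heading=343, draw]
PD: pen down
FD 5: (7.817,-11.916) -> (12.599,-13.377) [heading=343, draw]
FD 6: (12.599,-13.377) -> (18.336,-15.132) [heading=343, draw]
PD: pen down
FD 11: (18.336,-15.132) -> (28.856,-18.348) [heading=343, draw]
Final: pos=(28.856,-18.348), heading=343, 7 segment(s) drawn

Answer: 343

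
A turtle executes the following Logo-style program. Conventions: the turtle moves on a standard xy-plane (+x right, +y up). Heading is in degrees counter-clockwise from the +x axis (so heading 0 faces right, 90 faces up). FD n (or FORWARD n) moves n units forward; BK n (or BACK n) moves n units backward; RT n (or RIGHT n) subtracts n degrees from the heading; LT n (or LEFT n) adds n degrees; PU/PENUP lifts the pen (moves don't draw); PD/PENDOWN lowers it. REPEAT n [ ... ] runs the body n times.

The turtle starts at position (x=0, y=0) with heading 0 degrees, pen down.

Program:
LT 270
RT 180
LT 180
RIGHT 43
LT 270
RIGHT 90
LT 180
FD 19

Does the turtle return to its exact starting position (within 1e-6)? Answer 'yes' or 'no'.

Answer: no

Derivation:
Executing turtle program step by step:
Start: pos=(0,0), heading=0, pen down
LT 270: heading 0 -> 270
RT 180: heading 270 -> 90
LT 180: heading 90 -> 270
RT 43: heading 270 -> 227
LT 270: heading 227 -> 137
RT 90: heading 137 -> 47
LT 180: heading 47 -> 227
FD 19: (0,0) -> (-12.958,-13.896) [heading=227, draw]
Final: pos=(-12.958,-13.896), heading=227, 1 segment(s) drawn

Start position: (0, 0)
Final position: (-12.958, -13.896)
Distance = 19; >= 1e-6 -> NOT closed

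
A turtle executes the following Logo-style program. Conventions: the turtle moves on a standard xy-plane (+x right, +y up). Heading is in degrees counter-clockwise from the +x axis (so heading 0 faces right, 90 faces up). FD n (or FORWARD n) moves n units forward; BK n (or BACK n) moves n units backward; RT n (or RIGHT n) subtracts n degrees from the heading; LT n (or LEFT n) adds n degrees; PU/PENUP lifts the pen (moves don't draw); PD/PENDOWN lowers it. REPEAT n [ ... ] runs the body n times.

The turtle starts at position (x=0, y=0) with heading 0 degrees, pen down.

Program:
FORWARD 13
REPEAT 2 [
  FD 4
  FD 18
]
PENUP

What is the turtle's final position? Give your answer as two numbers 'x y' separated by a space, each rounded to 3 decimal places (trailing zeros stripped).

Executing turtle program step by step:
Start: pos=(0,0), heading=0, pen down
FD 13: (0,0) -> (13,0) [heading=0, draw]
REPEAT 2 [
  -- iteration 1/2 --
  FD 4: (13,0) -> (17,0) [heading=0, draw]
  FD 18: (17,0) -> (35,0) [heading=0, draw]
  -- iteration 2/2 --
  FD 4: (35,0) -> (39,0) [heading=0, draw]
  FD 18: (39,0) -> (57,0) [heading=0, draw]
]
PU: pen up
Final: pos=(57,0), heading=0, 5 segment(s) drawn

Answer: 57 0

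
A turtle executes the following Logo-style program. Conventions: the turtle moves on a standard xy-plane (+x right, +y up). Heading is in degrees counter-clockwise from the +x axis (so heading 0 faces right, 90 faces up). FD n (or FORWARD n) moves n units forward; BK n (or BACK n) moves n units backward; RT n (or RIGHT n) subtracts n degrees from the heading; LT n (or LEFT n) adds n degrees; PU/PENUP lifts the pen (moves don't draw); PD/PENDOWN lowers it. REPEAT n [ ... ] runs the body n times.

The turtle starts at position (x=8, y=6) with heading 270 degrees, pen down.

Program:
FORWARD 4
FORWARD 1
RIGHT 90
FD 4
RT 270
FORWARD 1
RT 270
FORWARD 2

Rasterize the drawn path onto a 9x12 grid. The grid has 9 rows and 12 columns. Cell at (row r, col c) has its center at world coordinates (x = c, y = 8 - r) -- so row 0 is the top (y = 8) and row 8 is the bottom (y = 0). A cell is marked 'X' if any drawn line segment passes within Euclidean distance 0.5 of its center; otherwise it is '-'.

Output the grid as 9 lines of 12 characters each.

Segment 0: (8,6) -> (8,2)
Segment 1: (8,2) -> (8,1)
Segment 2: (8,1) -> (4,1)
Segment 3: (4,1) -> (4,0)
Segment 4: (4,0) -> (6,0)

Answer: ------------
------------
--------X---
--------X---
--------X---
--------X---
--------X---
----XXXXX---
----XXX-----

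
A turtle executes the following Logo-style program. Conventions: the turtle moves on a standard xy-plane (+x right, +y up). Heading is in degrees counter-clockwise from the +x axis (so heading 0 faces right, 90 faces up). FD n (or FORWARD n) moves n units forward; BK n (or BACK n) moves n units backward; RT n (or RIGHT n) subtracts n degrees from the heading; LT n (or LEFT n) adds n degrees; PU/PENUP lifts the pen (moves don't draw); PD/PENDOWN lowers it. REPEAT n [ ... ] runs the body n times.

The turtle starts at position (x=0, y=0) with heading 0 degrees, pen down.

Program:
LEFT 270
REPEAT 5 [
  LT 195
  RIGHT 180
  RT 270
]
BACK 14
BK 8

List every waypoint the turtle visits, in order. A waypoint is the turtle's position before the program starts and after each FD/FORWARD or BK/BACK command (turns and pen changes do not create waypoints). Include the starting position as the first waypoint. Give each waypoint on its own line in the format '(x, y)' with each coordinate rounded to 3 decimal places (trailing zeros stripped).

Answer: (0, 0)
(-3.623, -13.523)
(-5.694, -21.25)

Derivation:
Executing turtle program step by step:
Start: pos=(0,0), heading=0, pen down
LT 270: heading 0 -> 270
REPEAT 5 [
  -- iteration 1/5 --
  LT 195: heading 270 -> 105
  RT 180: heading 105 -> 285
  RT 270: heading 285 -> 15
  -- iteration 2/5 --
  LT 195: heading 15 -> 210
  RT 180: heading 210 -> 30
  RT 270: heading 30 -> 120
  -- iteration 3/5 --
  LT 195: heading 120 -> 315
  RT 180: heading 315 -> 135
  RT 270: heading 135 -> 225
  -- iteration 4/5 --
  LT 195: heading 225 -> 60
  RT 180: heading 60 -> 240
  RT 270: heading 240 -> 330
  -- iteration 5/5 --
  LT 195: heading 330 -> 165
  RT 180: heading 165 -> 345
  RT 270: heading 345 -> 75
]
BK 14: (0,0) -> (-3.623,-13.523) [heading=75, draw]
BK 8: (-3.623,-13.523) -> (-5.694,-21.25) [heading=75, draw]
Final: pos=(-5.694,-21.25), heading=75, 2 segment(s) drawn
Waypoints (3 total):
(0, 0)
(-3.623, -13.523)
(-5.694, -21.25)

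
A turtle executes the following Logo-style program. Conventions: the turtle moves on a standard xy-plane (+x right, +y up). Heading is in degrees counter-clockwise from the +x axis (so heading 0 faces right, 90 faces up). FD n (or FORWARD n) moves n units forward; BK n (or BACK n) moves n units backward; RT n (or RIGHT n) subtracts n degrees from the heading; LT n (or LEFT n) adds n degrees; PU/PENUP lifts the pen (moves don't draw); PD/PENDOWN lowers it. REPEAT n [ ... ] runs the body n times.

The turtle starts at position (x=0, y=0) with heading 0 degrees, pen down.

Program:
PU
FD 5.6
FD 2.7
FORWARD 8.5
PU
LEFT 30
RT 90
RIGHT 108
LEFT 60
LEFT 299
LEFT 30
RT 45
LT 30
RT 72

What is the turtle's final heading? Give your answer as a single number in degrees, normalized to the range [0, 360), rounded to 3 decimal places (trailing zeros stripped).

Answer: 134

Derivation:
Executing turtle program step by step:
Start: pos=(0,0), heading=0, pen down
PU: pen up
FD 5.6: (0,0) -> (5.6,0) [heading=0, move]
FD 2.7: (5.6,0) -> (8.3,0) [heading=0, move]
FD 8.5: (8.3,0) -> (16.8,0) [heading=0, move]
PU: pen up
LT 30: heading 0 -> 30
RT 90: heading 30 -> 300
RT 108: heading 300 -> 192
LT 60: heading 192 -> 252
LT 299: heading 252 -> 191
LT 30: heading 191 -> 221
RT 45: heading 221 -> 176
LT 30: heading 176 -> 206
RT 72: heading 206 -> 134
Final: pos=(16.8,0), heading=134, 0 segment(s) drawn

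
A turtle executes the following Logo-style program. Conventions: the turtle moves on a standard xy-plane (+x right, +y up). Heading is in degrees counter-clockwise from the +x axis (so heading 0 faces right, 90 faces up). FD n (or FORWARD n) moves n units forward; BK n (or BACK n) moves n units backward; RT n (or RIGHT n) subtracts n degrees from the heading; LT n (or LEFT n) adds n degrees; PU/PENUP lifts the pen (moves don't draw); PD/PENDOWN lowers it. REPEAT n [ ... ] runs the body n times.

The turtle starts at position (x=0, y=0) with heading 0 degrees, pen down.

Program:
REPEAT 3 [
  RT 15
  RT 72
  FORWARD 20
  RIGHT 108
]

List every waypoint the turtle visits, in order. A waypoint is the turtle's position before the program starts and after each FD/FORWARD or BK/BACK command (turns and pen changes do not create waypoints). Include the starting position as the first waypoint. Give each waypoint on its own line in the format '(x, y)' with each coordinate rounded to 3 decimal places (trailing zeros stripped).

Answer: (0, 0)
(1.047, -19.973)
(5.205, -0.41)
(-3.875, -18.23)

Derivation:
Executing turtle program step by step:
Start: pos=(0,0), heading=0, pen down
REPEAT 3 [
  -- iteration 1/3 --
  RT 15: heading 0 -> 345
  RT 72: heading 345 -> 273
  FD 20: (0,0) -> (1.047,-19.973) [heading=273, draw]
  RT 108: heading 273 -> 165
  -- iteration 2/3 --
  RT 15: heading 165 -> 150
  RT 72: heading 150 -> 78
  FD 20: (1.047,-19.973) -> (5.205,-0.41) [heading=78, draw]
  RT 108: heading 78 -> 330
  -- iteration 3/3 --
  RT 15: heading 330 -> 315
  RT 72: heading 315 -> 243
  FD 20: (5.205,-0.41) -> (-3.875,-18.23) [heading=243, draw]
  RT 108: heading 243 -> 135
]
Final: pos=(-3.875,-18.23), heading=135, 3 segment(s) drawn
Waypoints (4 total):
(0, 0)
(1.047, -19.973)
(5.205, -0.41)
(-3.875, -18.23)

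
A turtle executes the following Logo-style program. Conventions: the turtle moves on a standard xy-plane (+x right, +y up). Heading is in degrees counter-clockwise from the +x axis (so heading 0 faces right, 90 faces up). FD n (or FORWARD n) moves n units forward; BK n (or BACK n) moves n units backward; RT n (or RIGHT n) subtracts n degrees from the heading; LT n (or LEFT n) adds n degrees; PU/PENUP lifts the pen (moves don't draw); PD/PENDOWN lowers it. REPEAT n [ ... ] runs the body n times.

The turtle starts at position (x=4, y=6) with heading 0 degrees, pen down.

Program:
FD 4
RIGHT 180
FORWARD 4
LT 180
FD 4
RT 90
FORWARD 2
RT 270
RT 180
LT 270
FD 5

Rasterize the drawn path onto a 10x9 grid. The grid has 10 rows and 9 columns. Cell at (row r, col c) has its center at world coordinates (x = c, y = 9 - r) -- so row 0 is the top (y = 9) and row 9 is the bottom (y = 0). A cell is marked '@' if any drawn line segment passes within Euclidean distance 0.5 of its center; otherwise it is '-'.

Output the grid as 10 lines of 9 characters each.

Answer: --------@
--------@
--------@
----@@@@@
--------@
--------@
---------
---------
---------
---------

Derivation:
Segment 0: (4,6) -> (8,6)
Segment 1: (8,6) -> (4,6)
Segment 2: (4,6) -> (8,6)
Segment 3: (8,6) -> (8,4)
Segment 4: (8,4) -> (8,9)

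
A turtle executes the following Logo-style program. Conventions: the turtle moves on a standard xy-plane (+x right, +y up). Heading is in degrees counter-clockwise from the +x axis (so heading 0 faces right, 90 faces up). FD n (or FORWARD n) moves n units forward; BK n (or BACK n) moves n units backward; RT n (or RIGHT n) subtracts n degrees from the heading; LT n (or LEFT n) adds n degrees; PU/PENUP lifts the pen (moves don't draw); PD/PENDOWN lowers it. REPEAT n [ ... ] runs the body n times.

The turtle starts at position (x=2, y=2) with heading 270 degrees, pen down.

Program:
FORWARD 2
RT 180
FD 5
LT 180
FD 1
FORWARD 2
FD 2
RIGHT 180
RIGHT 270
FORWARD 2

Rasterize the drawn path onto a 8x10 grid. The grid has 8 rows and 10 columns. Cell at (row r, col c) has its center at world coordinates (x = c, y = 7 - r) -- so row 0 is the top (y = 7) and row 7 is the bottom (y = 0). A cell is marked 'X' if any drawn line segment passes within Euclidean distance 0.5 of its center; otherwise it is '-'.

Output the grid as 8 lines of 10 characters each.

Answer: ----------
----------
--X-------
--X-------
--X-------
--X-------
--X-------
XXX-------

Derivation:
Segment 0: (2,2) -> (2,0)
Segment 1: (2,0) -> (2,5)
Segment 2: (2,5) -> (2,4)
Segment 3: (2,4) -> (2,2)
Segment 4: (2,2) -> (2,0)
Segment 5: (2,0) -> (-0,-0)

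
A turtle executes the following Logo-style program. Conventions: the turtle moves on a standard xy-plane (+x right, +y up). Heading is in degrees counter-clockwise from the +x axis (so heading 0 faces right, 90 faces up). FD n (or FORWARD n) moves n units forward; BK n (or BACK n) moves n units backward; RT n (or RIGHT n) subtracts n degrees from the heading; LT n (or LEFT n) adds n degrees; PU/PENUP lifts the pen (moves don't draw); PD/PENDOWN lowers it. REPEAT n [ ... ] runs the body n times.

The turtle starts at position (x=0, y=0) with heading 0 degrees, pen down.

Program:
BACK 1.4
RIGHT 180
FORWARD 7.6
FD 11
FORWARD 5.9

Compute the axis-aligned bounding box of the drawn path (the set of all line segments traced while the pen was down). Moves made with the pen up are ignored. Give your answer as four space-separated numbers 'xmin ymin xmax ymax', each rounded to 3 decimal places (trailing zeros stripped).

Answer: -25.9 0 0 0

Derivation:
Executing turtle program step by step:
Start: pos=(0,0), heading=0, pen down
BK 1.4: (0,0) -> (-1.4,0) [heading=0, draw]
RT 180: heading 0 -> 180
FD 7.6: (-1.4,0) -> (-9,0) [heading=180, draw]
FD 11: (-9,0) -> (-20,0) [heading=180, draw]
FD 5.9: (-20,0) -> (-25.9,0) [heading=180, draw]
Final: pos=(-25.9,0), heading=180, 4 segment(s) drawn

Segment endpoints: x in {-25.9, -20, -9, -1.4, 0}, y in {0, 0, 0, 0}
xmin=-25.9, ymin=0, xmax=0, ymax=0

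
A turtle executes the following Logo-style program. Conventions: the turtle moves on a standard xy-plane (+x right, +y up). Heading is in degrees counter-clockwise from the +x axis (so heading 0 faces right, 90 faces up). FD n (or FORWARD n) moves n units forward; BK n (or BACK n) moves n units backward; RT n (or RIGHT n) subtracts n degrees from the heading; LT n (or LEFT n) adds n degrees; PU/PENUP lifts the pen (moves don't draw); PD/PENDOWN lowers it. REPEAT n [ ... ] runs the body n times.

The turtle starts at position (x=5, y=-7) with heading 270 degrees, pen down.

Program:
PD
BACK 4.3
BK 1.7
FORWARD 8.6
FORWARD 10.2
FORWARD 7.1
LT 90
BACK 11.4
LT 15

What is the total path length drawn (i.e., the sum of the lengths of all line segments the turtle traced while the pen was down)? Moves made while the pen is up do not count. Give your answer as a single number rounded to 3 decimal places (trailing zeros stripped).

Executing turtle program step by step:
Start: pos=(5,-7), heading=270, pen down
PD: pen down
BK 4.3: (5,-7) -> (5,-2.7) [heading=270, draw]
BK 1.7: (5,-2.7) -> (5,-1) [heading=270, draw]
FD 8.6: (5,-1) -> (5,-9.6) [heading=270, draw]
FD 10.2: (5,-9.6) -> (5,-19.8) [heading=270, draw]
FD 7.1: (5,-19.8) -> (5,-26.9) [heading=270, draw]
LT 90: heading 270 -> 0
BK 11.4: (5,-26.9) -> (-6.4,-26.9) [heading=0, draw]
LT 15: heading 0 -> 15
Final: pos=(-6.4,-26.9), heading=15, 6 segment(s) drawn

Segment lengths:
  seg 1: (5,-7) -> (5,-2.7), length = 4.3
  seg 2: (5,-2.7) -> (5,-1), length = 1.7
  seg 3: (5,-1) -> (5,-9.6), length = 8.6
  seg 4: (5,-9.6) -> (5,-19.8), length = 10.2
  seg 5: (5,-19.8) -> (5,-26.9), length = 7.1
  seg 6: (5,-26.9) -> (-6.4,-26.9), length = 11.4
Total = 43.3

Answer: 43.3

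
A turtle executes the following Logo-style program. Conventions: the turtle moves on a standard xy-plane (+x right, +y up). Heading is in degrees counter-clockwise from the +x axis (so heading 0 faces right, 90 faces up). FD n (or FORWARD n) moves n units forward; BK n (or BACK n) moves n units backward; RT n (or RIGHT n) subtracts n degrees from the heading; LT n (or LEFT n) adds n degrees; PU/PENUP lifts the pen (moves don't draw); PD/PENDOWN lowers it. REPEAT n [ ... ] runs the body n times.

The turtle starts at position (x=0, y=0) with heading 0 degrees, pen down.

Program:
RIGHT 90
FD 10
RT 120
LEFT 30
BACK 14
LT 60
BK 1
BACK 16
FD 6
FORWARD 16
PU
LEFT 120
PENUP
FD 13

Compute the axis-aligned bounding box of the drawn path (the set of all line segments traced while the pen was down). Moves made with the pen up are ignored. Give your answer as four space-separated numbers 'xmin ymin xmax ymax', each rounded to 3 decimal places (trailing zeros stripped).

Executing turtle program step by step:
Start: pos=(0,0), heading=0, pen down
RT 90: heading 0 -> 270
FD 10: (0,0) -> (0,-10) [heading=270, draw]
RT 120: heading 270 -> 150
LT 30: heading 150 -> 180
BK 14: (0,-10) -> (14,-10) [heading=180, draw]
LT 60: heading 180 -> 240
BK 1: (14,-10) -> (14.5,-9.134) [heading=240, draw]
BK 16: (14.5,-9.134) -> (22.5,4.722) [heading=240, draw]
FD 6: (22.5,4.722) -> (19.5,-0.474) [heading=240, draw]
FD 16: (19.5,-0.474) -> (11.5,-14.33) [heading=240, draw]
PU: pen up
LT 120: heading 240 -> 0
PU: pen up
FD 13: (11.5,-14.33) -> (24.5,-14.33) [heading=0, move]
Final: pos=(24.5,-14.33), heading=0, 6 segment(s) drawn

Segment endpoints: x in {0, 0, 11.5, 14, 14.5, 19.5, 22.5}, y in {-14.33, -10, -10, -9.134, -0.474, 0, 4.722}
xmin=0, ymin=-14.33, xmax=22.5, ymax=4.722

Answer: 0 -14.33 22.5 4.722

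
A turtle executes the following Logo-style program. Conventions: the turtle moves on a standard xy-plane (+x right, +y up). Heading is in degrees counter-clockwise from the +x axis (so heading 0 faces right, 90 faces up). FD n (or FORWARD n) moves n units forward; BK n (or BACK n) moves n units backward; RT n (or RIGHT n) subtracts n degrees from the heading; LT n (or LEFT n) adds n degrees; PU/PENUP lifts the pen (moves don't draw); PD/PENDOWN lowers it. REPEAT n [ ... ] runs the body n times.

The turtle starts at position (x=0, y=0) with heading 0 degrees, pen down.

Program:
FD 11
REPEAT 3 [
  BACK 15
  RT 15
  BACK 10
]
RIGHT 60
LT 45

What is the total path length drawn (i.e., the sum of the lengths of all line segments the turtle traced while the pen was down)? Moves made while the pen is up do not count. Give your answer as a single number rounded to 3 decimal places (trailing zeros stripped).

Executing turtle program step by step:
Start: pos=(0,0), heading=0, pen down
FD 11: (0,0) -> (11,0) [heading=0, draw]
REPEAT 3 [
  -- iteration 1/3 --
  BK 15: (11,0) -> (-4,0) [heading=0, draw]
  RT 15: heading 0 -> 345
  BK 10: (-4,0) -> (-13.659,2.588) [heading=345, draw]
  -- iteration 2/3 --
  BK 15: (-13.659,2.588) -> (-28.148,6.47) [heading=345, draw]
  RT 15: heading 345 -> 330
  BK 10: (-28.148,6.47) -> (-36.808,11.47) [heading=330, draw]
  -- iteration 3/3 --
  BK 15: (-36.808,11.47) -> (-49.799,18.97) [heading=330, draw]
  RT 15: heading 330 -> 315
  BK 10: (-49.799,18.97) -> (-56.87,26.042) [heading=315, draw]
]
RT 60: heading 315 -> 255
LT 45: heading 255 -> 300
Final: pos=(-56.87,26.042), heading=300, 7 segment(s) drawn

Segment lengths:
  seg 1: (0,0) -> (11,0), length = 11
  seg 2: (11,0) -> (-4,0), length = 15
  seg 3: (-4,0) -> (-13.659,2.588), length = 10
  seg 4: (-13.659,2.588) -> (-28.148,6.47), length = 15
  seg 5: (-28.148,6.47) -> (-36.808,11.47), length = 10
  seg 6: (-36.808,11.47) -> (-49.799,18.97), length = 15
  seg 7: (-49.799,18.97) -> (-56.87,26.042), length = 10
Total = 86

Answer: 86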